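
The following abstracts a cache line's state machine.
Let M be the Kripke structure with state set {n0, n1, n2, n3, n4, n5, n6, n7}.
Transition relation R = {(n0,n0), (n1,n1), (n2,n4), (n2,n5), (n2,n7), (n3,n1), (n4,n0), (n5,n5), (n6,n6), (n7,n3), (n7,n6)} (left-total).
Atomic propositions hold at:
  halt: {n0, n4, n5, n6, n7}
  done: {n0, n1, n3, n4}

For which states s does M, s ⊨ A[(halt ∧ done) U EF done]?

{n0, n1, n2, n3, n4, n7}

Sat(halt ∧ done) = {n0, n4}
EF done: least fixpoint, start Z0 = {n0, n1, n3, n4}, add states with some successor in Z. Z1 = {n0, n1, n2, n3, n4, n7}; fixed.
Sat(EF done) = {n0, n1, n2, n3, n4, n7}
A[(halt ∧ done) U EF done]: least fixpoint, start Z0 = Sat(EF done) = {n0, n1, n2, n3, n4, n7}, add states in Sat(halt ∧ done) with every successor in Z. Already a fixed point.
Sat(A[(halt ∧ done) U EF done]) = {n0, n1, n2, n3, n4, n7}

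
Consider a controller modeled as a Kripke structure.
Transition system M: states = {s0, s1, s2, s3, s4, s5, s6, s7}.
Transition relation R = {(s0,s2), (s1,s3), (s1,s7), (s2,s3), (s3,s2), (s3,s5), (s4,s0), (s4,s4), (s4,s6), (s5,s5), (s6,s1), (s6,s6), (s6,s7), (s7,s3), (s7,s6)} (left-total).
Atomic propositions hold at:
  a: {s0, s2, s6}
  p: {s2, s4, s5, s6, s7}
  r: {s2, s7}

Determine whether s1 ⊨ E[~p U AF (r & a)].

Yes

Sat(~p) = {s0, s1, s3}
Sat(r & a) = {s2}
AF (r & a): least fixpoint, start Z0 = {s2}, add states with every successor in Z. Z1 = {s0, s2}; fixed.
Sat(AF (r & a)) = {s0, s2}
E[~p U AF (r & a)]: least fixpoint, start Z0 = Sat(AF (r & a)) = {s0, s2}, add states in Sat(~p) with some successor in Z. Z1 = {s0, s2, s3}; Z2 = {s0, s1, s2, s3}; fixed.
Sat(E[~p U AF (r & a)]) = {s0, s1, s2, s3}
s1 ∈ Sat(E[~p U AF (r & a)]) = {s0, s1, s2, s3}, so the formula holds at s1.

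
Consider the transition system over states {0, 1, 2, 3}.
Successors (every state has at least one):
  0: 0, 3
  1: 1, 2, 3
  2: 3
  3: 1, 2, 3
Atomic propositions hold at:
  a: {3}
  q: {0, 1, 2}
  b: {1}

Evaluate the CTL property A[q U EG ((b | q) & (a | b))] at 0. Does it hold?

Sat(b | q) = {0, 1, 2}
Sat(a | b) = {1, 3}
Sat((b | q) & (a | b)) = {1}
EG ((b | q) & (a | b)): greatest fixpoint, start Z0 = {1}, keep only states in Sat with some successor in Z. Already a fixed point.
Sat(EG ((b | q) & (a | b))) = {1}
A[q U EG ((b | q) & (a | b))]: least fixpoint, start Z0 = Sat(EG ((b | q) & (a | b))) = {1}, add states in Sat(q) with every successor in Z. Already a fixed point.
Sat(A[q U EG ((b | q) & (a | b))]) = {1}
0 ∉ Sat(A[q U EG ((b | q) & (a | b))]) = {1}, so the formula does not hold at 0.

No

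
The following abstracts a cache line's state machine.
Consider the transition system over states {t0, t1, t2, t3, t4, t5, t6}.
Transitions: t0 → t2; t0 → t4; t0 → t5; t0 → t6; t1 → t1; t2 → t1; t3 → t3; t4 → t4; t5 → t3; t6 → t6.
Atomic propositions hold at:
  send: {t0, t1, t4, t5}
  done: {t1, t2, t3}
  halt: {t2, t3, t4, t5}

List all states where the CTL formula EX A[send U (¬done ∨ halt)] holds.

{t0, t3, t4, t5, t6}

Sat(¬done) = {t0, t4, t5, t6}
Sat(¬done ∨ halt) = {t0, t2, t3, t4, t5, t6}
A[send U (¬done ∨ halt)]: least fixpoint, start Z0 = Sat((¬done ∨ halt)) = {t0, t2, t3, t4, t5, t6}, add states in Sat(send) with every successor in Z. Already a fixed point.
Sat(A[send U (¬done ∨ halt)]) = {t0, t2, t3, t4, t5, t6}
Sat(EX A[send U (¬done ∨ halt)]) = {s : some successor in {t0, t2, t3, t4, t5, t6}} = {t0, t3, t4, t5, t6}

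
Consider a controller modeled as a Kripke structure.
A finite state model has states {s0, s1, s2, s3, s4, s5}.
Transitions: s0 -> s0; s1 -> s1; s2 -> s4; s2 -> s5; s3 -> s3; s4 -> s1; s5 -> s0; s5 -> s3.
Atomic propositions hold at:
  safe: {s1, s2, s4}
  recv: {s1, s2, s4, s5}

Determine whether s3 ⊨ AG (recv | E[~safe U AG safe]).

Sat(~safe) = {s0, s3, s5}
AG safe: greatest fixpoint, start Z0 = {s1, s2, s4}, keep only states in Sat with every successor in Z. Z1 = {s1, s4}; fixed.
Sat(AG safe) = {s1, s4}
E[~safe U AG safe]: least fixpoint, start Z0 = Sat(AG safe) = {s1, s4}, add states in Sat(~safe) with some successor in Z. Already a fixed point.
Sat(E[~safe U AG safe]) = {s1, s4}
Sat(recv | E[~safe U AG safe]) = {s1, s2, s4, s5}
AG (recv | E[~safe U AG safe]): greatest fixpoint, start Z0 = {s1, s2, s4, s5}, keep only states in Sat with every successor in Z. Z1 = {s1, s2, s4}; Z2 = {s1, s4}; fixed.
Sat(AG (recv | E[~safe U AG safe])) = {s1, s4}
s3 ∉ Sat(AG (recv | E[~safe U AG safe])) = {s1, s4}, so the formula does not hold at s3.

No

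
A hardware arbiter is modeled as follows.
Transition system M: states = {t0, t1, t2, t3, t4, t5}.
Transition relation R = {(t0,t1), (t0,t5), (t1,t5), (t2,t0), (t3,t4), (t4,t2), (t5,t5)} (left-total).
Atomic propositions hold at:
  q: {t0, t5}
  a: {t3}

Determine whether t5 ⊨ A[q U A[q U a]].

No

A[q U a]: least fixpoint, start Z0 = Sat(a) = {t3}, add states in Sat(q) with every successor in Z. Already a fixed point.
Sat(A[q U a]) = {t3}
A[q U A[q U a]]: least fixpoint, start Z0 = Sat(A[q U a]) = {t3}, add states in Sat(q) with every successor in Z. Already a fixed point.
Sat(A[q U A[q U a]]) = {t3}
t5 ∉ Sat(A[q U A[q U a]]) = {t3}, so the formula does not hold at t5.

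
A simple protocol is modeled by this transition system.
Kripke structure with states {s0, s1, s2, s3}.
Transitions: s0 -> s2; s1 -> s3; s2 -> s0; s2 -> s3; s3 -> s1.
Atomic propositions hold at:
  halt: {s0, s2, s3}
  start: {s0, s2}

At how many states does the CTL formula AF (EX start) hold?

Sat(EX start) = {s : some successor in {s0, s2}} = {s0, s2}
AF (EX start): least fixpoint, start Z0 = {s0, s2}, add states with every successor in Z. Already a fixed point.
Sat(AF (EX start)) = {s0, s2}
|Sat(AF (EX start))| = |{s0, s2}| = 2.

2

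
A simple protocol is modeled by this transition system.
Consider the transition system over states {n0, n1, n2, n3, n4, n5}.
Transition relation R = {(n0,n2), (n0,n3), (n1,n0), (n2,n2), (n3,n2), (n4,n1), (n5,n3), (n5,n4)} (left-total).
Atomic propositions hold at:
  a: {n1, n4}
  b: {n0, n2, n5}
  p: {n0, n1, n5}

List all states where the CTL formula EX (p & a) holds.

{n4}

Sat(p & a) = {n1}
Sat(EX (p & a)) = {s : some successor in {n1}} = {n4}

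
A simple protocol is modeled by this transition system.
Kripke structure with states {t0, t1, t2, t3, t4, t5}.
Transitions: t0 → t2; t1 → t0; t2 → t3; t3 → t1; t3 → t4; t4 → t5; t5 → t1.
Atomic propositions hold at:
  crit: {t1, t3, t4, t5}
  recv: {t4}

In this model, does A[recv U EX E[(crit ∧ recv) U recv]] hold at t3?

Sat(crit ∧ recv) = {t4}
E[(crit ∧ recv) U recv]: least fixpoint, start Z0 = Sat(recv) = {t4}, add states in Sat(crit ∧ recv) with some successor in Z. Already a fixed point.
Sat(E[(crit ∧ recv) U recv]) = {t4}
Sat(EX E[(crit ∧ recv) U recv]) = {s : some successor in {t4}} = {t3}
A[recv U EX E[(crit ∧ recv) U recv]]: least fixpoint, start Z0 = Sat(EX E[(crit ∧ recv) U recv]) = {t3}, add states in Sat(recv) with every successor in Z. Already a fixed point.
Sat(A[recv U EX E[(crit ∧ recv) U recv]]) = {t3}
t3 ∈ Sat(A[recv U EX E[(crit ∧ recv) U recv]]) = {t3}, so the formula holds at t3.

Yes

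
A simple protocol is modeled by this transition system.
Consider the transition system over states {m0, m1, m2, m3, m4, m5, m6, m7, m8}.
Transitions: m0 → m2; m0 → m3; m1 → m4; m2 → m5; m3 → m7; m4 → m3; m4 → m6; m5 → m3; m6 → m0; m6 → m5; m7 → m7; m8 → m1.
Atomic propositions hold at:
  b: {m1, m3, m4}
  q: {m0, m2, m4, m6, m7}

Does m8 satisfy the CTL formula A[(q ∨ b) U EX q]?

Sat(q ∨ b) = {m0, m1, m2, m3, m4, m6, m7}
Sat(EX q) = {s : some successor in {m0, m2, m4, m6, m7}} = {m0, m1, m3, m4, m6, m7}
A[(q ∨ b) U EX q]: least fixpoint, start Z0 = Sat(EX q) = {m0, m1, m3, m4, m6, m7}, add states in Sat(q ∨ b) with every successor in Z. Already a fixed point.
Sat(A[(q ∨ b) U EX q]) = {m0, m1, m3, m4, m6, m7}
m8 ∉ Sat(A[(q ∨ b) U EX q]) = {m0, m1, m3, m4, m6, m7}, so the formula does not hold at m8.

No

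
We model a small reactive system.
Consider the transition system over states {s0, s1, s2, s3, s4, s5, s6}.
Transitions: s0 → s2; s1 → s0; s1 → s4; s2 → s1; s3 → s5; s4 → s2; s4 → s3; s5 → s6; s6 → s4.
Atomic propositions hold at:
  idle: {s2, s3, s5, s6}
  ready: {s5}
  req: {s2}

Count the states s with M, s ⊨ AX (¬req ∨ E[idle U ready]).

Sat(¬req) = {s0, s1, s3, s4, s5, s6}
E[idle U ready]: least fixpoint, start Z0 = Sat(ready) = {s5}, add states in Sat(idle) with some successor in Z. Z1 = {s3, s5}; fixed.
Sat(E[idle U ready]) = {s3, s5}
Sat(¬req ∨ E[idle U ready]) = {s0, s1, s3, s4, s5, s6}
Sat(AX (¬req ∨ E[idle U ready])) = {s : every successor in {s0, s1, s3, s4, s5, s6}} = {s1, s2, s3, s5, s6}
|Sat(AX (¬req ∨ E[idle U ready]))| = |{s1, s2, s3, s5, s6}| = 5.

5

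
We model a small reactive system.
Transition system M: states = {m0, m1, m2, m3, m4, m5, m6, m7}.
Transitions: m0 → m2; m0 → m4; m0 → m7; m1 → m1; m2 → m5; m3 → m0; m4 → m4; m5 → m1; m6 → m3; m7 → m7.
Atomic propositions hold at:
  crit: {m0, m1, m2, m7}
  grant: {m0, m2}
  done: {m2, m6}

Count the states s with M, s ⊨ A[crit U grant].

2

A[crit U grant]: least fixpoint, start Z0 = Sat(grant) = {m0, m2}, add states in Sat(crit) with every successor in Z. Already a fixed point.
Sat(A[crit U grant]) = {m0, m2}
|Sat(A[crit U grant])| = |{m0, m2}| = 2.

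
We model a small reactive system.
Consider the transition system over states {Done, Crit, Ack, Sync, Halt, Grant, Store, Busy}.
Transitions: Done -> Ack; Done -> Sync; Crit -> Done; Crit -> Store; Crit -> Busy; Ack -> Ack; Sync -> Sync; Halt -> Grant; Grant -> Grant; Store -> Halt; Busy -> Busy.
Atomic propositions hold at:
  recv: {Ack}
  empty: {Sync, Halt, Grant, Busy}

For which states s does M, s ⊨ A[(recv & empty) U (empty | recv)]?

Sat(recv & empty) = ∅
Sat(empty | recv) = {Ack, Sync, Halt, Grant, Busy}
A[(recv & empty) U (empty | recv)]: least fixpoint, start Z0 = Sat((empty | recv)) = {Ack, Sync, Halt, Grant, Busy}, add states in Sat(recv & empty) with every successor in Z. Already a fixed point.
Sat(A[(recv & empty) U (empty | recv)]) = {Ack, Sync, Halt, Grant, Busy}

{Ack, Sync, Halt, Grant, Busy}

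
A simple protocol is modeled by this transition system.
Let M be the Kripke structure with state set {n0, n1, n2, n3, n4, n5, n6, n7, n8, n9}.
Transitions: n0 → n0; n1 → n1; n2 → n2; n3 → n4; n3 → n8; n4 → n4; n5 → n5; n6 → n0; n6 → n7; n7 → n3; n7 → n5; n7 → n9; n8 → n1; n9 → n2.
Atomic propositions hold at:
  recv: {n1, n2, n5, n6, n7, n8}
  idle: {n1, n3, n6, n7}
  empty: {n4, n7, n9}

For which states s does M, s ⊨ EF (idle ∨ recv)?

{n1, n2, n3, n5, n6, n7, n8, n9}

Sat(idle ∨ recv) = {n1, n2, n3, n5, n6, n7, n8}
EF (idle ∨ recv): least fixpoint, start Z0 = {n1, n2, n3, n5, n6, n7, n8}, add states with some successor in Z. Z1 = {n1, n2, n3, n5, n6, n7, n8, n9}; fixed.
Sat(EF (idle ∨ recv)) = {n1, n2, n3, n5, n6, n7, n8, n9}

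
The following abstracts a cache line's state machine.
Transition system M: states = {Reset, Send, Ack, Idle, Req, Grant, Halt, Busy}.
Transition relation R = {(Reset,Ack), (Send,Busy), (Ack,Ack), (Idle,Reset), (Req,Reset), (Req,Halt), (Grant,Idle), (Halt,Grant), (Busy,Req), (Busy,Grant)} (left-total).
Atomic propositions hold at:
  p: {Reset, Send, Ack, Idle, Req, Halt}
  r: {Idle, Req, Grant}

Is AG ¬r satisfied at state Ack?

Sat(¬r) = {Reset, Send, Ack, Halt, Busy}
AG ¬r: greatest fixpoint, start Z0 = {Reset, Send, Ack, Halt, Busy}, keep only states in Sat with every successor in Z. Z1 = {Reset, Send, Ack}; Z2 = {Reset, Ack}; fixed.
Sat(AG ¬r) = {Reset, Ack}
Ack ∈ Sat(AG ¬r) = {Reset, Ack}, so the formula holds at Ack.

Yes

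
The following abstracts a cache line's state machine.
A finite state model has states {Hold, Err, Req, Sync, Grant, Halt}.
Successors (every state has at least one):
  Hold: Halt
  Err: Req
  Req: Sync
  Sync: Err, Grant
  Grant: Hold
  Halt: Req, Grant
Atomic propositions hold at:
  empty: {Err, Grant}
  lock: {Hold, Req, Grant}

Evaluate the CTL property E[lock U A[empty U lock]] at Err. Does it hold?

A[empty U lock]: least fixpoint, start Z0 = Sat(lock) = {Hold, Req, Grant}, add states in Sat(empty) with every successor in Z. Z1 = {Hold, Err, Req, Grant}; fixed.
Sat(A[empty U lock]) = {Hold, Err, Req, Grant}
E[lock U A[empty U lock]]: least fixpoint, start Z0 = Sat(A[empty U lock]) = {Hold, Err, Req, Grant}, add states in Sat(lock) with some successor in Z. Already a fixed point.
Sat(E[lock U A[empty U lock]]) = {Hold, Err, Req, Grant}
Err ∈ Sat(E[lock U A[empty U lock]]) = {Hold, Err, Req, Grant}, so the formula holds at Err.

Yes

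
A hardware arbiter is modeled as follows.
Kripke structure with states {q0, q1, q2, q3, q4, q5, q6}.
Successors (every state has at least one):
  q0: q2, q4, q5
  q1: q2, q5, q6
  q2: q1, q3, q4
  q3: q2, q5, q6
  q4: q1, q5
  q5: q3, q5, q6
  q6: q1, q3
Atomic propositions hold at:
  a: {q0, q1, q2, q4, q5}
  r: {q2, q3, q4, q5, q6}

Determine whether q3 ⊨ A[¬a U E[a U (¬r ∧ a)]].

Sat(¬a) = {q3, q6}
Sat(¬r) = {q0, q1}
Sat(¬r ∧ a) = {q0, q1}
E[a U (¬r ∧ a)]: least fixpoint, start Z0 = Sat((¬r ∧ a)) = {q0, q1}, add states in Sat(a) with some successor in Z. Z1 = {q0, q1, q2, q4}; fixed.
Sat(E[a U (¬r ∧ a)]) = {q0, q1, q2, q4}
A[¬a U E[a U (¬r ∧ a)]]: least fixpoint, start Z0 = Sat(E[a U (¬r ∧ a)]) = {q0, q1, q2, q4}, add states in Sat(¬a) with every successor in Z. Already a fixed point.
Sat(A[¬a U E[a U (¬r ∧ a)]]) = {q0, q1, q2, q4}
q3 ∉ Sat(A[¬a U E[a U (¬r ∧ a)]]) = {q0, q1, q2, q4}, so the formula does not hold at q3.

No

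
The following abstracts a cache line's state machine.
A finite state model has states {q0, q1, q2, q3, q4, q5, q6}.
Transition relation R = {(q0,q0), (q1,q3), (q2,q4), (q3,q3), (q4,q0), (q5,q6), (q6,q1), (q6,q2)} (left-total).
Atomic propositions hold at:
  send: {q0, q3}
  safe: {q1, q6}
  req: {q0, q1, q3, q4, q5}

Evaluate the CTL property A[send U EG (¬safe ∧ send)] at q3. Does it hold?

Yes

Sat(¬safe) = {q0, q2, q3, q4, q5}
Sat(¬safe ∧ send) = {q0, q3}
EG (¬safe ∧ send): greatest fixpoint, start Z0 = {q0, q3}, keep only states in Sat with some successor in Z. Already a fixed point.
Sat(EG (¬safe ∧ send)) = {q0, q3}
A[send U EG (¬safe ∧ send)]: least fixpoint, start Z0 = Sat(EG (¬safe ∧ send)) = {q0, q3}, add states in Sat(send) with every successor in Z. Already a fixed point.
Sat(A[send U EG (¬safe ∧ send)]) = {q0, q3}
q3 ∈ Sat(A[send U EG (¬safe ∧ send)]) = {q0, q3}, so the formula holds at q3.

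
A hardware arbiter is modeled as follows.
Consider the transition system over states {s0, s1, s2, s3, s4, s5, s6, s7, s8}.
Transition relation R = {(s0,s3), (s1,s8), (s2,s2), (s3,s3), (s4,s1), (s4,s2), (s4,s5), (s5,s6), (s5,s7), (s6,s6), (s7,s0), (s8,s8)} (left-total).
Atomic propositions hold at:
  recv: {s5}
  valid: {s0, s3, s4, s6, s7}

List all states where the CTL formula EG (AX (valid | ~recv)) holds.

{s0, s1, s2, s3, s5, s6, s7, s8}

Sat(~recv) = {s0, s1, s2, s3, s4, s6, s7, s8}
Sat(valid | ~recv) = {s0, s1, s2, s3, s4, s6, s7, s8}
Sat(AX (valid | ~recv)) = {s : every successor in {s0, s1, s2, s3, s4, s6, s7, s8}} = {s0, s1, s2, s3, s5, s6, s7, s8}
EG (AX (valid | ~recv)): greatest fixpoint, start Z0 = {s0, s1, s2, s3, s5, s6, s7, s8}, keep only states in Sat with some successor in Z. Already a fixed point.
Sat(EG (AX (valid | ~recv))) = {s0, s1, s2, s3, s5, s6, s7, s8}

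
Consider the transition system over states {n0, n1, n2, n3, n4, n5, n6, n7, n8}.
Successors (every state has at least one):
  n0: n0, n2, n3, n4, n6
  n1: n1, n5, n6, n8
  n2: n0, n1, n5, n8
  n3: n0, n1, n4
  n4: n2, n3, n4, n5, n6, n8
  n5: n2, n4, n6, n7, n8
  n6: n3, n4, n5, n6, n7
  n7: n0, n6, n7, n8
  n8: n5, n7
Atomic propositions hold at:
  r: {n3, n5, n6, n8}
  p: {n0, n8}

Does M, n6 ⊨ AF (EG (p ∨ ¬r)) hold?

No

Sat(¬r) = {n0, n1, n2, n4, n7}
Sat(p ∨ ¬r) = {n0, n1, n2, n4, n7, n8}
EG (p ∨ ¬r): greatest fixpoint, start Z0 = {n0, n1, n2, n4, n7, n8}, keep only states in Sat with some successor in Z. Already a fixed point.
Sat(EG (p ∨ ¬r)) = {n0, n1, n2, n4, n7, n8}
AF (EG (p ∨ ¬r)): least fixpoint, start Z0 = {n0, n1, n2, n4, n7, n8}, add states with every successor in Z. Z1 = {n0, n1, n2, n3, n4, n7, n8}; fixed.
Sat(AF (EG (p ∨ ¬r))) = {n0, n1, n2, n3, n4, n7, n8}
n6 ∉ Sat(AF (EG (p ∨ ¬r))) = {n0, n1, n2, n3, n4, n7, n8}, so the formula does not hold at n6.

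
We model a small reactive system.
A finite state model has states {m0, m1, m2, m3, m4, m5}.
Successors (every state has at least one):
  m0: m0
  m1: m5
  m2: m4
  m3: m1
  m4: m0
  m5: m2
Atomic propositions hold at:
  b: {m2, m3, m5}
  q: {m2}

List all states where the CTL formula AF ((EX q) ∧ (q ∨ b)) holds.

{m1, m3, m5}

Sat(EX q) = {s : some successor in {m2}} = {m5}
Sat(q ∨ b) = {m2, m3, m5}
Sat((EX q) ∧ (q ∨ b)) = {m5}
AF ((EX q) ∧ (q ∨ b)): least fixpoint, start Z0 = {m5}, add states with every successor in Z. Z1 = {m1, m5}; Z2 = {m1, m3, m5}; fixed.
Sat(AF ((EX q) ∧ (q ∨ b))) = {m1, m3, m5}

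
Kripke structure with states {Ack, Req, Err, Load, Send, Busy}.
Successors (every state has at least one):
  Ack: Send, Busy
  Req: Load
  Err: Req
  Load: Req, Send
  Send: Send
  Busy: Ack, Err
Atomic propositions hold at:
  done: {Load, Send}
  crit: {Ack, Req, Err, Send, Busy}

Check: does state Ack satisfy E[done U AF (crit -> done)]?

No

Sat(crit -> done) = {Load, Send}
AF (crit -> done): least fixpoint, start Z0 = {Load, Send}, add states with every successor in Z. Z1 = {Req, Load, Send}; Z2 = {Req, Err, Load, Send}; fixed.
Sat(AF (crit -> done)) = {Req, Err, Load, Send}
E[done U AF (crit -> done)]: least fixpoint, start Z0 = Sat(AF (crit -> done)) = {Req, Err, Load, Send}, add states in Sat(done) with some successor in Z. Already a fixed point.
Sat(E[done U AF (crit -> done)]) = {Req, Err, Load, Send}
Ack ∉ Sat(E[done U AF (crit -> done)]) = {Req, Err, Load, Send}, so the formula does not hold at Ack.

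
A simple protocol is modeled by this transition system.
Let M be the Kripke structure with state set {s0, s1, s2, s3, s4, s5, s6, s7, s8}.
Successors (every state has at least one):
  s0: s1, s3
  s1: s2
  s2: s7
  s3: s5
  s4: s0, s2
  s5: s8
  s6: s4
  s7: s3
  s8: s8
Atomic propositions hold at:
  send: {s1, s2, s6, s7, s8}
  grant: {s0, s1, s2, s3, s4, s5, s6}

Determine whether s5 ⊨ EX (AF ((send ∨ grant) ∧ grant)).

Sat(send ∨ grant) = {s0, s1, s2, s3, s4, s5, s6, s7, s8}
Sat((send ∨ grant) ∧ grant) = {s0, s1, s2, s3, s4, s5, s6}
AF ((send ∨ grant) ∧ grant): least fixpoint, start Z0 = {s0, s1, s2, s3, s4, s5, s6}, add states with every successor in Z. Z1 = {s0, s1, s2, s3, s4, s5, s6, s7}; fixed.
Sat(AF ((send ∨ grant) ∧ grant)) = {s0, s1, s2, s3, s4, s5, s6, s7}
Sat(EX (AF ((send ∨ grant) ∧ grant))) = {s : some successor in {s0, s1, s2, s3, s4, s5, s6, s7}} = {s0, s1, s2, s3, s4, s6, s7}
s5 ∉ Sat(EX (AF ((send ∨ grant) ∧ grant))) = {s0, s1, s2, s3, s4, s6, s7}, so the formula does not hold at s5.

No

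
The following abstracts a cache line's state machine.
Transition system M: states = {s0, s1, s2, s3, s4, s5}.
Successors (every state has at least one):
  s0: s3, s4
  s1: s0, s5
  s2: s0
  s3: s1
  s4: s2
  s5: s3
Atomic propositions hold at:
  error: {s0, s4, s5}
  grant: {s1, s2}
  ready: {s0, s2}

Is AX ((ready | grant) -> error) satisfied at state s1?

Yes

Sat(ready | grant) = {s0, s1, s2}
Sat((ready | grant) -> error) = {s0, s3, s4, s5}
Sat(AX ((ready | grant) -> error)) = {s : every successor in {s0, s3, s4, s5}} = {s0, s1, s2, s5}
s1 ∈ Sat(AX ((ready | grant) -> error)) = {s0, s1, s2, s5}, so the formula holds at s1.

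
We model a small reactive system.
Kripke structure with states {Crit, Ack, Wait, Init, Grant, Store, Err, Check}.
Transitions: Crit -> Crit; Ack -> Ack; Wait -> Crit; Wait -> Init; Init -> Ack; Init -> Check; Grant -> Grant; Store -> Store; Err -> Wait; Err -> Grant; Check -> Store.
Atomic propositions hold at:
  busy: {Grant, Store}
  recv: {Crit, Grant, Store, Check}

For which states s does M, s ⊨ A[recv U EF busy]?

{Wait, Init, Grant, Store, Err, Check}

EF busy: least fixpoint, start Z0 = {Grant, Store}, add states with some successor in Z. Z1 = {Grant, Store, Err, Check}; Z2 = {Init, Grant, Store, Err, Check}; Z3 = {Wait, Init, Grant, Store, Err, Check}; fixed.
Sat(EF busy) = {Wait, Init, Grant, Store, Err, Check}
A[recv U EF busy]: least fixpoint, start Z0 = Sat(EF busy) = {Wait, Init, Grant, Store, Err, Check}, add states in Sat(recv) with every successor in Z. Already a fixed point.
Sat(A[recv U EF busy]) = {Wait, Init, Grant, Store, Err, Check}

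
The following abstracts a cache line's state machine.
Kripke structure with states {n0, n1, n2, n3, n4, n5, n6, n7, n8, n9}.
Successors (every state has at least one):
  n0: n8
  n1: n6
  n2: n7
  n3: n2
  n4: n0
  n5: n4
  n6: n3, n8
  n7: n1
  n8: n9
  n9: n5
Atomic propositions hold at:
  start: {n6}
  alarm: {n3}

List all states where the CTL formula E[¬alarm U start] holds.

Sat(¬alarm) = {n0, n1, n2, n4, n5, n6, n7, n8, n9}
E[¬alarm U start]: least fixpoint, start Z0 = Sat(start) = {n6}, add states in Sat(¬alarm) with some successor in Z. Z1 = {n1, n6}; Z2 = {n1, n6, n7}; Z3 = {n1, n2, n6, n7}; fixed.
Sat(E[¬alarm U start]) = {n1, n2, n6, n7}

{n1, n2, n6, n7}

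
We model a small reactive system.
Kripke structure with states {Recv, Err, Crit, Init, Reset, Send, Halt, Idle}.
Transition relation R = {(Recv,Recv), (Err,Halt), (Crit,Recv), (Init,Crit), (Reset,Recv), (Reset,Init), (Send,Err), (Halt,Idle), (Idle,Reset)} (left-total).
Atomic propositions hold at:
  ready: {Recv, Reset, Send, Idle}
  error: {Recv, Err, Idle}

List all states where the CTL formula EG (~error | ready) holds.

{Recv, Crit, Init, Reset, Halt, Idle}

Sat(~error) = {Crit, Init, Reset, Send, Halt}
Sat(~error | ready) = {Recv, Crit, Init, Reset, Send, Halt, Idle}
EG (~error | ready): greatest fixpoint, start Z0 = {Recv, Crit, Init, Reset, Send, Halt, Idle}, keep only states in Sat with some successor in Z. Z1 = {Recv, Crit, Init, Reset, Halt, Idle}; fixed.
Sat(EG (~error | ready)) = {Recv, Crit, Init, Reset, Halt, Idle}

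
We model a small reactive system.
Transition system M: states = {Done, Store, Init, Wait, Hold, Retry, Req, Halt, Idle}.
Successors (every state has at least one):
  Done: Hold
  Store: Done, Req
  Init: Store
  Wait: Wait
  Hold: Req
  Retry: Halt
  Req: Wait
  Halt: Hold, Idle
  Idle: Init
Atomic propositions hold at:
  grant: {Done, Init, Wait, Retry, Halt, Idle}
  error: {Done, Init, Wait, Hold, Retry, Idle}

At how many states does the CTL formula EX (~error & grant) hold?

Sat(~error) = {Store, Req, Halt}
Sat(~error & grant) = {Halt}
Sat(EX (~error & grant)) = {s : some successor in {Halt}} = {Retry}
|Sat(EX (~error & grant))| = |{Retry}| = 1.

1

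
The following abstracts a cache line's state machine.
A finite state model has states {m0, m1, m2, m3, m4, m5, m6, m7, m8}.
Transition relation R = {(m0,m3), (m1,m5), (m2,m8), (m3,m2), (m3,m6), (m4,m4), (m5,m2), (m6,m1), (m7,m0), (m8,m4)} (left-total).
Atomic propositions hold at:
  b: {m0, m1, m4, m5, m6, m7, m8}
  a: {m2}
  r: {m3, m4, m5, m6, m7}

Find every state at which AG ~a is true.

{m4, m8}

Sat(~a) = {m0, m1, m3, m4, m5, m6, m7, m8}
AG ~a: greatest fixpoint, start Z0 = {m0, m1, m3, m4, m5, m6, m7, m8}, keep only states in Sat with every successor in Z. Z1 = {m0, m1, m4, m6, m7, m8}; Z2 = {m4, m6, m7, m8}; Z3 = {m4, m8}; fixed.
Sat(AG ~a) = {m4, m8}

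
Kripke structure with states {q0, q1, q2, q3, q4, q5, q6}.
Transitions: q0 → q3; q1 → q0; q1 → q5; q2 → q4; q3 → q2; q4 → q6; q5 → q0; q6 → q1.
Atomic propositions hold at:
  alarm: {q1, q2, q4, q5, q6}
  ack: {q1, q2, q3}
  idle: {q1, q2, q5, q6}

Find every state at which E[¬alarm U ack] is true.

{q0, q1, q2, q3}

Sat(¬alarm) = {q0, q3}
E[¬alarm U ack]: least fixpoint, start Z0 = Sat(ack) = {q1, q2, q3}, add states in Sat(¬alarm) with some successor in Z. Z1 = {q0, q1, q2, q3}; fixed.
Sat(E[¬alarm U ack]) = {q0, q1, q2, q3}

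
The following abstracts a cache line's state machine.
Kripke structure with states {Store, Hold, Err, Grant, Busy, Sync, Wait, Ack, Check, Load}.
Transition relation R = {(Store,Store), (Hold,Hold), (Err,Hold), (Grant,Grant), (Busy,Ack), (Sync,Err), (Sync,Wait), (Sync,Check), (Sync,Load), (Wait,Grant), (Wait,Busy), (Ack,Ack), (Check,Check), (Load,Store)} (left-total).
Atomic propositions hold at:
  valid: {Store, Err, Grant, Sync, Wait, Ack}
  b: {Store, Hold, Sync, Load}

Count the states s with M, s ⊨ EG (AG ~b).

5

Sat(~b) = {Err, Grant, Busy, Wait, Ack, Check}
AG ~b: greatest fixpoint, start Z0 = {Err, Grant, Busy, Wait, Ack, Check}, keep only states in Sat with every successor in Z. Z1 = {Grant, Busy, Wait, Ack, Check}; fixed.
Sat(AG ~b) = {Grant, Busy, Wait, Ack, Check}
EG (AG ~b): greatest fixpoint, start Z0 = {Grant, Busy, Wait, Ack, Check}, keep only states in Sat with some successor in Z. Already a fixed point.
Sat(EG (AG ~b)) = {Grant, Busy, Wait, Ack, Check}
|Sat(EG (AG ~b))| = |{Grant, Busy, Wait, Ack, Check}| = 5.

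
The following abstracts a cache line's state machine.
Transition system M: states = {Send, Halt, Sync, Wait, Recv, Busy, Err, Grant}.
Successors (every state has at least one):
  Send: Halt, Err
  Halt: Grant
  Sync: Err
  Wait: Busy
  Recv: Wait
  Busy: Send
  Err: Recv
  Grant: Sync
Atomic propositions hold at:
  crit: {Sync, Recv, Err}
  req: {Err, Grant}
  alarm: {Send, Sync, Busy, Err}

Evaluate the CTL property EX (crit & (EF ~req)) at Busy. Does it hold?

No

Sat(~req) = {Send, Halt, Sync, Wait, Recv, Busy}
EF ~req: least fixpoint, start Z0 = {Send, Halt, Sync, Wait, Recv, Busy}, add states with some successor in Z. Z1 = {Send, Halt, Sync, Wait, Recv, Busy, Err, Grant}; fixed.
Sat(EF ~req) = {Send, Halt, Sync, Wait, Recv, Busy, Err, Grant}
Sat(crit & (EF ~req)) = {Sync, Recv, Err}
Sat(EX (crit & (EF ~req))) = {s : some successor in {Sync, Recv, Err}} = {Send, Sync, Err, Grant}
Busy ∉ Sat(EX (crit & (EF ~req))) = {Send, Sync, Err, Grant}, so the formula does not hold at Busy.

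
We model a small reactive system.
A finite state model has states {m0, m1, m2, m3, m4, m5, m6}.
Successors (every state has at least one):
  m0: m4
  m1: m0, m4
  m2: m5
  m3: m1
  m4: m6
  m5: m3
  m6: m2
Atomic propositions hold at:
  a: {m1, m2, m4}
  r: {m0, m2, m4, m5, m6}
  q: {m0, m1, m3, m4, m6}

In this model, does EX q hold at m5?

Yes

Sat(EX q) = {s : some successor in {m0, m1, m3, m4, m6}} = {m0, m1, m3, m4, m5}
m5 ∈ Sat(EX q) = {m0, m1, m3, m4, m5}, so the formula holds at m5.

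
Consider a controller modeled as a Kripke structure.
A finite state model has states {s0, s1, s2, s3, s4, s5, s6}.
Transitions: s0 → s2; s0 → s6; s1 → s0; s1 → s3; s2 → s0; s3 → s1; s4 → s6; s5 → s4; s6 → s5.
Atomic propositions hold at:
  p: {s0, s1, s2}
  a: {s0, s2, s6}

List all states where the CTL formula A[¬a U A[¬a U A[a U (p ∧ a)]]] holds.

Sat(¬a) = {s1, s3, s4, s5}
Sat(p ∧ a) = {s0, s2}
A[a U (p ∧ a)]: least fixpoint, start Z0 = Sat((p ∧ a)) = {s0, s2}, add states in Sat(a) with every successor in Z. Already a fixed point.
Sat(A[a U (p ∧ a)]) = {s0, s2}
A[¬a U A[a U (p ∧ a)]]: least fixpoint, start Z0 = Sat(A[a U (p ∧ a)]) = {s0, s2}, add states in Sat(¬a) with every successor in Z. Already a fixed point.
Sat(A[¬a U A[a U (p ∧ a)]]) = {s0, s2}
A[¬a U A[¬a U A[a U (p ∧ a)]]]: least fixpoint, start Z0 = Sat(A[¬a U A[a U (p ∧ a)]]) = {s0, s2}, add states in Sat(¬a) with every successor in Z. Already a fixed point.
Sat(A[¬a U A[¬a U A[a U (p ∧ a)]]]) = {s0, s2}

{s0, s2}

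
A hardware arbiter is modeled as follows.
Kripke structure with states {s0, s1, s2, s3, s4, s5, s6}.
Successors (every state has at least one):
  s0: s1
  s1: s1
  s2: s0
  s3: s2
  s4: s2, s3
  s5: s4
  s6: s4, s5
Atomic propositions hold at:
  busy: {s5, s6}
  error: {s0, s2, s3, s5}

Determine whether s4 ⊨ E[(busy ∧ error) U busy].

Sat(busy ∧ error) = {s5}
E[(busy ∧ error) U busy]: least fixpoint, start Z0 = Sat(busy) = {s5, s6}, add states in Sat(busy ∧ error) with some successor in Z. Already a fixed point.
Sat(E[(busy ∧ error) U busy]) = {s5, s6}
s4 ∉ Sat(E[(busy ∧ error) U busy]) = {s5, s6}, so the formula does not hold at s4.

No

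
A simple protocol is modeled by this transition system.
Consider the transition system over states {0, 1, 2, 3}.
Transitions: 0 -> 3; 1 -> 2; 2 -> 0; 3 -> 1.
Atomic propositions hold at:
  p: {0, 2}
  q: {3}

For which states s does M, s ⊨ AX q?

{0}

Sat(AX q) = {s : every successor in {3}} = {0}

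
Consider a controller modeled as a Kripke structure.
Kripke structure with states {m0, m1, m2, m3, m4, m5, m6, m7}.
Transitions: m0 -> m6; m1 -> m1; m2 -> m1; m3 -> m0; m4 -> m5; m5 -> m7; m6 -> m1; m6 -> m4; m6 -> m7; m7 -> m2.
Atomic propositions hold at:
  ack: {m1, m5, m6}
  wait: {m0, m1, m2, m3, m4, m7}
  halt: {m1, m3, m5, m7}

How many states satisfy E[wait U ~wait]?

5

Sat(~wait) = {m5, m6}
E[wait U ~wait]: least fixpoint, start Z0 = Sat(~wait) = {m5, m6}, add states in Sat(wait) with some successor in Z. Z1 = {m0, m4, m5, m6}; Z2 = {m0, m3, m4, m5, m6}; fixed.
Sat(E[wait U ~wait]) = {m0, m3, m4, m5, m6}
|Sat(E[wait U ~wait])| = |{m0, m3, m4, m5, m6}| = 5.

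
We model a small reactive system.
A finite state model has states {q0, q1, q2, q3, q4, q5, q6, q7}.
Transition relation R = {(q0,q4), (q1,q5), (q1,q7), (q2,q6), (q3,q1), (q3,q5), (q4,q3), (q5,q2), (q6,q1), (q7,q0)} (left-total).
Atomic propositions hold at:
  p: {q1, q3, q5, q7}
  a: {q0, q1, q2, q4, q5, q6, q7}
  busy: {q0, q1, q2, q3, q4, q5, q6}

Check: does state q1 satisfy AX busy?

No

Sat(AX busy) = {s : every successor in {q0, q1, q2, q3, q4, q5, q6}} = {q0, q2, q3, q4, q5, q6, q7}
q1 ∉ Sat(AX busy) = {q0, q2, q3, q4, q5, q6, q7}, so the formula does not hold at q1.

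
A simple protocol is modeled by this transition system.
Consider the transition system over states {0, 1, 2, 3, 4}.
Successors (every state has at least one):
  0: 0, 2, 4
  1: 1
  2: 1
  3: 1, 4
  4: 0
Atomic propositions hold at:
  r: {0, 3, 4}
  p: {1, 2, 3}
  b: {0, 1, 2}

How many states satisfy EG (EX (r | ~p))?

3

Sat(~p) = {0, 4}
Sat(r | ~p) = {0, 3, 4}
Sat(EX (r | ~p)) = {s : some successor in {0, 3, 4}} = {0, 3, 4}
EG (EX (r | ~p)): greatest fixpoint, start Z0 = {0, 3, 4}, keep only states in Sat with some successor in Z. Already a fixed point.
Sat(EG (EX (r | ~p))) = {0, 3, 4}
|Sat(EG (EX (r | ~p)))| = |{0, 3, 4}| = 3.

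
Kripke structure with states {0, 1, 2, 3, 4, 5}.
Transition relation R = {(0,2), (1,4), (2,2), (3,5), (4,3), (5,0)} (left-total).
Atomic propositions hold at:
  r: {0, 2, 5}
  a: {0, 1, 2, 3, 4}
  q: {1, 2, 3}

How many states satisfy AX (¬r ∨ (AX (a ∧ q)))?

5

Sat(¬r) = {1, 3, 4}
Sat(a ∧ q) = {1, 2, 3}
Sat(AX (a ∧ q)) = {s : every successor in {1, 2, 3}} = {0, 2, 4}
Sat(¬r ∨ (AX (a ∧ q))) = {0, 1, 2, 3, 4}
Sat(AX (¬r ∨ (AX (a ∧ q)))) = {s : every successor in {0, 1, 2, 3, 4}} = {0, 1, 2, 4, 5}
|Sat(AX (¬r ∨ (AX (a ∧ q))))| = |{0, 1, 2, 4, 5}| = 5.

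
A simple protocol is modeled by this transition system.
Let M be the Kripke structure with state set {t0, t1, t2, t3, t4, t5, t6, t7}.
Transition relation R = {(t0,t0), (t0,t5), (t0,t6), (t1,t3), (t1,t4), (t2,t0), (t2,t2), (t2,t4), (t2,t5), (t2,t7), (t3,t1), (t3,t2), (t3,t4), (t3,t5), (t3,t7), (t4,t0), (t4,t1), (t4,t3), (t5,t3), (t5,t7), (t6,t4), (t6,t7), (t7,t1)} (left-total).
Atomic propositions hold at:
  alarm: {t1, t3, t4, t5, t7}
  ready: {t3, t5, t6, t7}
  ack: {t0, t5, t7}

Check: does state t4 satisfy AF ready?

AF ready: least fixpoint, start Z0 = {t3, t5, t6, t7}, add states with every successor in Z. Already a fixed point.
Sat(AF ready) = {t3, t5, t6, t7}
t4 ∉ Sat(AF ready) = {t3, t5, t6, t7}, so the formula does not hold at t4.

No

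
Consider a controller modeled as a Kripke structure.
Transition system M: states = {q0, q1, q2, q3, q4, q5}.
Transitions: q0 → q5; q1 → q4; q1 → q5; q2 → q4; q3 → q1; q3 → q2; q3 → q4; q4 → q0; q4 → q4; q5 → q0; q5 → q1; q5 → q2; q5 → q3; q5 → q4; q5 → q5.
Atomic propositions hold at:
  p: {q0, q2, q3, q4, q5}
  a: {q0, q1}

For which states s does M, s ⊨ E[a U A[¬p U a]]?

{q0, q1}

Sat(¬p) = {q1}
A[¬p U a]: least fixpoint, start Z0 = Sat(a) = {q0, q1}, add states in Sat(¬p) with every successor in Z. Already a fixed point.
Sat(A[¬p U a]) = {q0, q1}
E[a U A[¬p U a]]: least fixpoint, start Z0 = Sat(A[¬p U a]) = {q0, q1}, add states in Sat(a) with some successor in Z. Already a fixed point.
Sat(E[a U A[¬p U a]]) = {q0, q1}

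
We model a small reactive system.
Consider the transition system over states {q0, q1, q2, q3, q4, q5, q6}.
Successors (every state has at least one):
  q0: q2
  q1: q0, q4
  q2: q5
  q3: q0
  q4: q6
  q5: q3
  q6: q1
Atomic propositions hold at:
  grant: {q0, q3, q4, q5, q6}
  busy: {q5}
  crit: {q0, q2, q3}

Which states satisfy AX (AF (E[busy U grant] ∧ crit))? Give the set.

E[busy U grant]: least fixpoint, start Z0 = Sat(grant) = {q0, q3, q4, q5, q6}, add states in Sat(busy) with some successor in Z. Already a fixed point.
Sat(E[busy U grant]) = {q0, q3, q4, q5, q6}
Sat(E[busy U grant] ∧ crit) = {q0, q3}
AF (E[busy U grant] ∧ crit): least fixpoint, start Z0 = {q0, q3}, add states with every successor in Z. Z1 = {q0, q3, q5}; Z2 = {q0, q2, q3, q5}; fixed.
Sat(AF (E[busy U grant] ∧ crit)) = {q0, q2, q3, q5}
Sat(AX (AF (E[busy U grant] ∧ crit))) = {s : every successor in {q0, q2, q3, q5}} = {q0, q2, q3, q5}

{q0, q2, q3, q5}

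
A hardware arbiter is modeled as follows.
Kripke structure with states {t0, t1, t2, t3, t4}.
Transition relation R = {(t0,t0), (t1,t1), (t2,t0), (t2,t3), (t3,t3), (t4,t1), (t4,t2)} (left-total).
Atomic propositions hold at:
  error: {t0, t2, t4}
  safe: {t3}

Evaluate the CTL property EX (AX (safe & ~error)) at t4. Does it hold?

No

Sat(~error) = {t1, t3}
Sat(safe & ~error) = {t3}
Sat(AX (safe & ~error)) = {s : every successor in {t3}} = {t3}
Sat(EX (AX (safe & ~error))) = {s : some successor in {t3}} = {t2, t3}
t4 ∉ Sat(EX (AX (safe & ~error))) = {t2, t3}, so the formula does not hold at t4.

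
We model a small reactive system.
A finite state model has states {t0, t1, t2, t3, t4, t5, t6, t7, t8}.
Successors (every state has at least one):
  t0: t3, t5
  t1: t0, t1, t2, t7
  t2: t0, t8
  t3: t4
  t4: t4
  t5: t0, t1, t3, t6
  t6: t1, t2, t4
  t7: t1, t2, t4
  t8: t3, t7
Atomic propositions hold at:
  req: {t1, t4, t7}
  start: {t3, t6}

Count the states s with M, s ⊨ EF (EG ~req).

Sat(~req) = {t0, t2, t3, t5, t6, t8}
EG ~req: greatest fixpoint, start Z0 = {t0, t2, t3, t5, t6, t8}, keep only states in Sat with some successor in Z. Z1 = {t0, t2, t5, t6, t8}; Z2 = {t0, t2, t5, t6}; fixed.
Sat(EG ~req) = {t0, t2, t5, t6}
EF (EG ~req): least fixpoint, start Z0 = {t0, t2, t5, t6}, add states with some successor in Z. Z1 = {t0, t1, t2, t5, t6, t7}; Z2 = {t0, t1, t2, t5, t6, t7, t8}; fixed.
Sat(EF (EG ~req)) = {t0, t1, t2, t5, t6, t7, t8}
|Sat(EF (EG ~req))| = |{t0, t1, t2, t5, t6, t7, t8}| = 7.

7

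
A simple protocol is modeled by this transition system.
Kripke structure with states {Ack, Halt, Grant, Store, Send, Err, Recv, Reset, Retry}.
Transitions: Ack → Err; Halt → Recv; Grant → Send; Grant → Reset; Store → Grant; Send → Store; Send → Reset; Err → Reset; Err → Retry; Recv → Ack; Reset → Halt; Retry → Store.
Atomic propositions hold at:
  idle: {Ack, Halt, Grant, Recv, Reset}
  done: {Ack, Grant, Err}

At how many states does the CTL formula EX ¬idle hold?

Sat(¬idle) = {Store, Send, Err, Retry}
Sat(EX ¬idle) = {s : some successor in {Store, Send, Err, Retry}} = {Ack, Grant, Send, Err, Retry}
|Sat(EX ¬idle)| = |{Ack, Grant, Send, Err, Retry}| = 5.

5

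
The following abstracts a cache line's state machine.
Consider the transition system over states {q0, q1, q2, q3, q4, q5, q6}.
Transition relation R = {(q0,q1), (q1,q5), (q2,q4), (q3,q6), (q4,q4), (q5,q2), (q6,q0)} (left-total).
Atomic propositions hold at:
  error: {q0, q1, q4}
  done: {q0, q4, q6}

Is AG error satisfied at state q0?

AG error: greatest fixpoint, start Z0 = {q0, q1, q4}, keep only states in Sat with every successor in Z. Z1 = {q0, q4}; Z2 = {q4}; fixed.
Sat(AG error) = {q4}
q0 ∉ Sat(AG error) = {q4}, so the formula does not hold at q0.

No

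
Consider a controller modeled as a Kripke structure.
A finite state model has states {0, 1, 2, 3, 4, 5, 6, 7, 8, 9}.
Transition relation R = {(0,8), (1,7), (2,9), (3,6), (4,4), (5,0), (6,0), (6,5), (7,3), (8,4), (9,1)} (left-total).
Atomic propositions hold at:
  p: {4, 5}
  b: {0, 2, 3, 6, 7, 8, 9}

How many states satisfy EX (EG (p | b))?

8

Sat(p | b) = {0, 2, 3, 4, 5, 6, 7, 8, 9}
EG (p | b): greatest fixpoint, start Z0 = {0, 2, 3, 4, 5, 6, 7, 8, 9}, keep only states in Sat with some successor in Z. Z1 = {0, 2, 3, 4, 5, 6, 7, 8}; Z2 = {0, 3, 4, 5, 6, 7, 8}; fixed.
Sat(EG (p | b)) = {0, 3, 4, 5, 6, 7, 8}
Sat(EX (EG (p | b))) = {s : some successor in {0, 3, 4, 5, 6, 7, 8}} = {0, 1, 3, 4, 5, 6, 7, 8}
|Sat(EX (EG (p | b)))| = |{0, 1, 3, 4, 5, 6, 7, 8}| = 8.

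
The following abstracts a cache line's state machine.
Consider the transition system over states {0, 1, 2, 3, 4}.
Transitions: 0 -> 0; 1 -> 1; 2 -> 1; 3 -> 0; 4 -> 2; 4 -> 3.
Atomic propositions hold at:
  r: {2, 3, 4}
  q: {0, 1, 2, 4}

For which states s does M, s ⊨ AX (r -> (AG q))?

AG q: greatest fixpoint, start Z0 = {0, 1, 2, 4}, keep only states in Sat with every successor in Z. Z1 = {0, 1, 2}; fixed.
Sat(AG q) = {0, 1, 2}
Sat(r -> (AG q)) = {0, 1, 2}
Sat(AX (r -> (AG q))) = {s : every successor in {0, 1, 2}} = {0, 1, 2, 3}

{0, 1, 2, 3}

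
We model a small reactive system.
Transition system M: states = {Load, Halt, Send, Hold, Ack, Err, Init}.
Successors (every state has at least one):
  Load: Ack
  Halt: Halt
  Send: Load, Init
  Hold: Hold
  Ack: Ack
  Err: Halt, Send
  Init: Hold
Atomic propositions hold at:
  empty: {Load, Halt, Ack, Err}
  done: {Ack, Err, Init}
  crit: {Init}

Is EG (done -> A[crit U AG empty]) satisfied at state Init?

No

AG empty: greatest fixpoint, start Z0 = {Load, Halt, Ack, Err}, keep only states in Sat with every successor in Z. Z1 = {Load, Halt, Ack}; fixed.
Sat(AG empty) = {Load, Halt, Ack}
A[crit U AG empty]: least fixpoint, start Z0 = Sat(AG empty) = {Load, Halt, Ack}, add states in Sat(crit) with every successor in Z. Already a fixed point.
Sat(A[crit U AG empty]) = {Load, Halt, Ack}
Sat(done -> A[crit U AG empty]) = {Load, Halt, Send, Hold, Ack}
EG (done -> A[crit U AG empty]): greatest fixpoint, start Z0 = {Load, Halt, Send, Hold, Ack}, keep only states in Sat with some successor in Z. Already a fixed point.
Sat(EG (done -> A[crit U AG empty])) = {Load, Halt, Send, Hold, Ack}
Init ∉ Sat(EG (done -> A[crit U AG empty])) = {Load, Halt, Send, Hold, Ack}, so the formula does not hold at Init.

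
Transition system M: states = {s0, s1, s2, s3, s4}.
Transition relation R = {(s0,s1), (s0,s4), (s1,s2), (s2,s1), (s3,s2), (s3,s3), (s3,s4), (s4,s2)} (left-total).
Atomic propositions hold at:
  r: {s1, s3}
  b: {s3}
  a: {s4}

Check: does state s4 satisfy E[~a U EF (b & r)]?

No

Sat(~a) = {s0, s1, s2, s3}
Sat(b & r) = {s3}
EF (b & r): least fixpoint, start Z0 = {s3}, add states with some successor in Z. Already a fixed point.
Sat(EF (b & r)) = {s3}
E[~a U EF (b & r)]: least fixpoint, start Z0 = Sat(EF (b & r)) = {s3}, add states in Sat(~a) with some successor in Z. Already a fixed point.
Sat(E[~a U EF (b & r)]) = {s3}
s4 ∉ Sat(E[~a U EF (b & r)]) = {s3}, so the formula does not hold at s4.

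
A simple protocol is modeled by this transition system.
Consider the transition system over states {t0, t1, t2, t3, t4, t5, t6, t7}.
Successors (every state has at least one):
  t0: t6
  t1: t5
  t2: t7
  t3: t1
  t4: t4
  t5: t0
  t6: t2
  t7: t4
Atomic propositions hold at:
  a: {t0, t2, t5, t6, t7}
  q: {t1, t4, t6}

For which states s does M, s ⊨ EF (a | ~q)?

Sat(~q) = {t0, t2, t3, t5, t7}
Sat(a | ~q) = {t0, t2, t3, t5, t6, t7}
EF (a | ~q): least fixpoint, start Z0 = {t0, t2, t3, t5, t6, t7}, add states with some successor in Z. Z1 = {t0, t1, t2, t3, t5, t6, t7}; fixed.
Sat(EF (a | ~q)) = {t0, t1, t2, t3, t5, t6, t7}

{t0, t1, t2, t3, t5, t6, t7}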